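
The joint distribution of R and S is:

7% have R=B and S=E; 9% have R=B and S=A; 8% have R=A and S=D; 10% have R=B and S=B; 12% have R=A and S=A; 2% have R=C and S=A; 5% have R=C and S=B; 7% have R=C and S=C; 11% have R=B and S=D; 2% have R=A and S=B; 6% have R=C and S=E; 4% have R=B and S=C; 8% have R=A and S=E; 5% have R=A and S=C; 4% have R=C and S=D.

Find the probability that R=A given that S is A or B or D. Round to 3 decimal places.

P(S=A) = 0.12 + 0.09 + 0.02 = 0.23.
P(S=B) = 0.02 + 0.10 + 0.05 = 0.17.
P(S=D) = 0.08 + 0.11 + 0.04 = 0.23.
P(S ∈ {A, B, D}) = 0.23 + 0.17 + 0.23 = 0.63; P(R=A, S ∈ {A, B, D}) = 0.12 + 0.02 + 0.08 = 0.22.
P(R=A | S ∈ {A, B, D}) = 0.22/0.63 = 0.349.

0.349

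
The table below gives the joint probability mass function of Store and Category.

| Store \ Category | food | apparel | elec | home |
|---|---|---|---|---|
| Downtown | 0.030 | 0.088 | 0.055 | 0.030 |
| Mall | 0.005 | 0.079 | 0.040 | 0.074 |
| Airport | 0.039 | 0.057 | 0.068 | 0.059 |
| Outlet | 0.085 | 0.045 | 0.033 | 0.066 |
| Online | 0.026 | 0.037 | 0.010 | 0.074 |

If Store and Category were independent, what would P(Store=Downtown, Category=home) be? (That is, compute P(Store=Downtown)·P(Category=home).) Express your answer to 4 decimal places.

P(Store=Downtown) = 0.030 + 0.088 + 0.055 + 0.030 = 0.203.
P(Category=home) = 0.030 + 0.074 + 0.059 + 0.066 + 0.074 = 0.303.
Product: 0.203 × 0.303 = 0.0615.

0.0615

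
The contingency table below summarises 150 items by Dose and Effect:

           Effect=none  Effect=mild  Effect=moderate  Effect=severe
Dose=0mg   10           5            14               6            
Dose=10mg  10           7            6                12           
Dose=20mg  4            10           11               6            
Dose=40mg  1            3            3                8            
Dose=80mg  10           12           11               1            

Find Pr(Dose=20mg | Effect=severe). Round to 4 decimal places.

0.1818

Total with Effect=severe: 6 + 12 + 6 + 8 + 1 = 33.
P(Dose=20mg | Effect=severe) = 6/33 = 0.1818.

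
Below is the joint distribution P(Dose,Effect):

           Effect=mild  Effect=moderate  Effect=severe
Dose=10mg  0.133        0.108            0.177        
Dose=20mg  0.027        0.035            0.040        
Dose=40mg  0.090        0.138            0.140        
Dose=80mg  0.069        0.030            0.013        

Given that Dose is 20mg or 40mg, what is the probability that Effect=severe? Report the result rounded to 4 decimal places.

P(Dose=20mg) = 0.027 + 0.035 + 0.040 = 0.102.
P(Dose=40mg) = 0.090 + 0.138 + 0.140 = 0.368.
P(Dose ∈ {20mg, 40mg}) = 0.102 + 0.368 = 0.470; P(Effect=severe, Dose ∈ {20mg, 40mg}) = 0.040 + 0.140 = 0.180.
P(Effect=severe | Dose ∈ {20mg, 40mg}) = 0.180/0.470 = 0.3830.

0.3830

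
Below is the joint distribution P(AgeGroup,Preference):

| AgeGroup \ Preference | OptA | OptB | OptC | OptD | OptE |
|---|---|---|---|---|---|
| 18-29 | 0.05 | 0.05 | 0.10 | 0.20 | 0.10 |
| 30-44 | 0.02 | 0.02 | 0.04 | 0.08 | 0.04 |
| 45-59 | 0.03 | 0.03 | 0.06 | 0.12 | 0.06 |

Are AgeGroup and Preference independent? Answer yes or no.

yes

Every cell satisfies P(AgeGroup,Preference) = P(AgeGroup)·P(Preference). For instance P(AgeGroup=45-59) = 0.30, P(Preference=OptA) = 0.10, and 0.30×0.10 = 0.03 matches the joint entry. So AgeGroup and Preference are independent.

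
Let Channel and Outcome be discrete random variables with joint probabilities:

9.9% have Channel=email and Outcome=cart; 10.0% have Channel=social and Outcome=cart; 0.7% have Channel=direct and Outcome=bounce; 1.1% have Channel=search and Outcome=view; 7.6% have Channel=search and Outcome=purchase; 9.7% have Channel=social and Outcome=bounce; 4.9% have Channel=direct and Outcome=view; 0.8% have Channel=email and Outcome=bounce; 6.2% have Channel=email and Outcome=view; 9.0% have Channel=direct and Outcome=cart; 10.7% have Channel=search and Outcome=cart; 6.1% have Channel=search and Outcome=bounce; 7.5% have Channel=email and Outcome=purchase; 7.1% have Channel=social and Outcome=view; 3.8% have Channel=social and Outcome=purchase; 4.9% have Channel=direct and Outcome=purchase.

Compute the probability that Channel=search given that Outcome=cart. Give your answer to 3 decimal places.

0.270

P(Outcome=cart) = 0.099 + 0.107 + 0.100 + 0.090 = 0.396.
P(Channel=search | Outcome=cart) = 0.107/0.396 = 0.270.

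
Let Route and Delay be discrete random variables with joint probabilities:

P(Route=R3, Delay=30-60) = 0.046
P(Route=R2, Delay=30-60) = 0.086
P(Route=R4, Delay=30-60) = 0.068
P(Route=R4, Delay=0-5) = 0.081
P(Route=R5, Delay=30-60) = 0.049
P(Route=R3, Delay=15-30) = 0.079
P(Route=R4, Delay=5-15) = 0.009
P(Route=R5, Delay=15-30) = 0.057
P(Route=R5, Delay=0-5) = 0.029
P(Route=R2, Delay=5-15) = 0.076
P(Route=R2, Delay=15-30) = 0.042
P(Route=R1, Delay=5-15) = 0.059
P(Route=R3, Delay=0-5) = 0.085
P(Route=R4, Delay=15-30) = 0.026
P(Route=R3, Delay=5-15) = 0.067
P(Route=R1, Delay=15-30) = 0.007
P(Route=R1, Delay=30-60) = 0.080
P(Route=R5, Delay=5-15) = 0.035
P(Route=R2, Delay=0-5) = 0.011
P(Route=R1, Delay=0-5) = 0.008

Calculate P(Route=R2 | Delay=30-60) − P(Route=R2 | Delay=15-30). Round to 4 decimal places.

0.0623

P(Delay=30-60) = 0.080 + 0.086 + 0.046 + 0.068 + 0.049 = 0.329; P(Route=R2 | Delay=30-60) = 0.086/0.329 = 0.26140.
P(Delay=15-30) = 0.007 + 0.042 + 0.079 + 0.026 + 0.057 = 0.211; P(Route=R2 | Delay=15-30) = 0.042/0.211 = 0.19905.
Difference = 0.0623.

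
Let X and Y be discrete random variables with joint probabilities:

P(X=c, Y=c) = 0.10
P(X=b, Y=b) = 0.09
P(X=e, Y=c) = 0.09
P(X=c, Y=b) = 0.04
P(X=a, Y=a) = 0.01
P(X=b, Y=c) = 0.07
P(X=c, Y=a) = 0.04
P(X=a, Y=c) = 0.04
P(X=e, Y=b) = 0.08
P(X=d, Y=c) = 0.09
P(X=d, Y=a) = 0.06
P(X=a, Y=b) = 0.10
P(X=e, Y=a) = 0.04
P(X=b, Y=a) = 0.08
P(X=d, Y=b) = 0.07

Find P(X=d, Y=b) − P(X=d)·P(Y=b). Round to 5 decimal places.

-0.01360

P(X=d) = 0.06 + 0.07 + 0.09 = 0.22.
P(Y=b) = 0.10 + 0.09 + 0.04 + 0.07 + 0.08 = 0.38.
P(X=d, Y=b) − P(X=d)P(Y=b) = 0.07 − 0.22×0.38 = -0.01360.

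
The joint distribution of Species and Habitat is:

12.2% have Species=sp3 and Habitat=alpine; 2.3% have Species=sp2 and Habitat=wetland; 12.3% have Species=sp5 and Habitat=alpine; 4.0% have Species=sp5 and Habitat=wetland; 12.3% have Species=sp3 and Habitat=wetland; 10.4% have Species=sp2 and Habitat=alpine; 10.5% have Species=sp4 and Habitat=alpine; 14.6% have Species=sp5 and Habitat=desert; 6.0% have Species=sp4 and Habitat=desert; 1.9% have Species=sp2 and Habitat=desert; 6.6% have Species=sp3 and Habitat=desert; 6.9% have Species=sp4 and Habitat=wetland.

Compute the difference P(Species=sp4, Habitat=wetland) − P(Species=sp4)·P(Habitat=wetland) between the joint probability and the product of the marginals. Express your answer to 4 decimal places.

0.0093

P(Species=sp4) = 0.069 + 0.060 + 0.105 = 0.234.
P(Habitat=wetland) = 0.023 + 0.123 + 0.069 + 0.040 = 0.255.
P(Species=sp4, Habitat=wetland) − P(Species=sp4)P(Habitat=wetland) = 0.069 − 0.234×0.255 = 0.0093.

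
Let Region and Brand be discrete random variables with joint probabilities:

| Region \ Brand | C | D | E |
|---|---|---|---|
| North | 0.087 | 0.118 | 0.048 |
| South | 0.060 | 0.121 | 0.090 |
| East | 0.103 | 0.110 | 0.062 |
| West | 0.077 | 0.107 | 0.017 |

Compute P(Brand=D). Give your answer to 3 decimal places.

P(Brand=D) = 0.118 + 0.121 + 0.110 + 0.107 = 0.456.

0.456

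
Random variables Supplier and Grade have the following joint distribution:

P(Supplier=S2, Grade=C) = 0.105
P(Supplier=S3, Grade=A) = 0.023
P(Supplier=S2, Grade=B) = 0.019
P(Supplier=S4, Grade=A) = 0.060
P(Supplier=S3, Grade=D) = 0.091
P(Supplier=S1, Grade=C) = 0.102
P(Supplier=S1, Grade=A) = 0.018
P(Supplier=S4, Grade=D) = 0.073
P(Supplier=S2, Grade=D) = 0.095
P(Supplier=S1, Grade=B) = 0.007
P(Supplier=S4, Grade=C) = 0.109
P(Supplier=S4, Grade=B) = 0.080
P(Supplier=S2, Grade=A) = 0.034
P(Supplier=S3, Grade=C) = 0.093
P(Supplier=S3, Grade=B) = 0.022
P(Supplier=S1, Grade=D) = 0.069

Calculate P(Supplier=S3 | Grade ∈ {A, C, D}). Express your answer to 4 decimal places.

P(Grade=A) = 0.018 + 0.034 + 0.023 + 0.060 = 0.135.
P(Grade=C) = 0.102 + 0.105 + 0.093 + 0.109 = 0.409.
P(Grade=D) = 0.069 + 0.095 + 0.091 + 0.073 = 0.328.
P(Grade ∈ {A, C, D}) = 0.135 + 0.409 + 0.328 = 0.872; P(Supplier=S3, Grade ∈ {A, C, D}) = 0.023 + 0.093 + 0.091 = 0.207.
P(Supplier=S3 | Grade ∈ {A, C, D}) = 0.207/0.872 = 0.2374.

0.2374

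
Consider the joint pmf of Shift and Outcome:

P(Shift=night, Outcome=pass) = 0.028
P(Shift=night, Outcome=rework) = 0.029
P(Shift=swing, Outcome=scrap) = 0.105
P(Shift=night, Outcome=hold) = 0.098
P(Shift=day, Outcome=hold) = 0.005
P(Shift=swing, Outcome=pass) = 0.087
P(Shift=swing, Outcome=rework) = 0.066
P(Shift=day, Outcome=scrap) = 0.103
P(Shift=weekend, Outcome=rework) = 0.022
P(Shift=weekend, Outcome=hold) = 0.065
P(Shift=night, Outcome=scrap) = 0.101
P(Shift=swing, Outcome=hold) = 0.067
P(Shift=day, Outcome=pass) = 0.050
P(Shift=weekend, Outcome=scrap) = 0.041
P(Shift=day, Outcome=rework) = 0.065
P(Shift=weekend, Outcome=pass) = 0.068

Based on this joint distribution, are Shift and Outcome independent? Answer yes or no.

P(Shift=day) = 0.223 and P(Outcome=hold) = 0.235, so their product is 0.05241, but P(Shift=day, Outcome=hold) = 0.005. Since these differ, Shift and Outcome are not independent.

no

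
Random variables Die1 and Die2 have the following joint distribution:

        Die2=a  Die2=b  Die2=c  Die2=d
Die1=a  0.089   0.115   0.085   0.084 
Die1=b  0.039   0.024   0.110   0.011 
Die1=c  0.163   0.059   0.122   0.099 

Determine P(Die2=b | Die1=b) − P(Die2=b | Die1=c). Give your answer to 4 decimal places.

-0.0027

P(Die1=b) = 0.039 + 0.024 + 0.110 + 0.011 = 0.184; P(Die2=b | Die1=b) = 0.024/0.184 = 0.13043.
P(Die1=c) = 0.163 + 0.059 + 0.122 + 0.099 = 0.443; P(Die2=b | Die1=c) = 0.059/0.443 = 0.13318.
Difference = -0.0027.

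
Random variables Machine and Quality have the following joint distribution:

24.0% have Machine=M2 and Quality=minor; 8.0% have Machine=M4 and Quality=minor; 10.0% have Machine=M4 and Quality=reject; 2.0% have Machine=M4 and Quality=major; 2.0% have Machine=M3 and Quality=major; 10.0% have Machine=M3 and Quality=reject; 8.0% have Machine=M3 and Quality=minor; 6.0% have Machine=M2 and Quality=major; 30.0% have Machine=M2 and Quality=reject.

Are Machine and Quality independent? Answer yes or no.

yes

Every cell satisfies P(Machine,Quality) = P(Machine)·P(Quality). For instance P(Machine=M2) = 0.600, P(Quality=reject) = 0.500, and 0.600×0.500 = 0.300 matches the joint entry. So Machine and Quality are independent.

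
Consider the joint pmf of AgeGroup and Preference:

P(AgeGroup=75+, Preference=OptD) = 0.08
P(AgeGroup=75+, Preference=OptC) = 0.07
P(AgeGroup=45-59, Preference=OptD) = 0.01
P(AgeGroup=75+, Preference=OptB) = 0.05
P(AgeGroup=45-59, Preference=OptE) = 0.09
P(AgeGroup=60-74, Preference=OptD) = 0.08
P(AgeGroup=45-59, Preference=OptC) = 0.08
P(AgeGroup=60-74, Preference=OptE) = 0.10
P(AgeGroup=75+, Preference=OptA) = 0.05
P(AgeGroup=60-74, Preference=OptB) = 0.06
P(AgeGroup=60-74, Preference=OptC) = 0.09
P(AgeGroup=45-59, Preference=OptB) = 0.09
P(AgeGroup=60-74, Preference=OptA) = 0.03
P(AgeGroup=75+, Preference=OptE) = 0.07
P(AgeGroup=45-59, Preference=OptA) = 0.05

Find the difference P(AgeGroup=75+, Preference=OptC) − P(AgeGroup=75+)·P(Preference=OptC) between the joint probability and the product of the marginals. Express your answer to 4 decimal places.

P(AgeGroup=75+) = 0.05 + 0.05 + 0.07 + 0.08 + 0.07 = 0.32.
P(Preference=OptC) = 0.08 + 0.09 + 0.07 = 0.24.
P(AgeGroup=75+, Preference=OptC) − P(AgeGroup=75+)P(Preference=OptC) = 0.07 − 0.32×0.24 = -0.0068.

-0.0068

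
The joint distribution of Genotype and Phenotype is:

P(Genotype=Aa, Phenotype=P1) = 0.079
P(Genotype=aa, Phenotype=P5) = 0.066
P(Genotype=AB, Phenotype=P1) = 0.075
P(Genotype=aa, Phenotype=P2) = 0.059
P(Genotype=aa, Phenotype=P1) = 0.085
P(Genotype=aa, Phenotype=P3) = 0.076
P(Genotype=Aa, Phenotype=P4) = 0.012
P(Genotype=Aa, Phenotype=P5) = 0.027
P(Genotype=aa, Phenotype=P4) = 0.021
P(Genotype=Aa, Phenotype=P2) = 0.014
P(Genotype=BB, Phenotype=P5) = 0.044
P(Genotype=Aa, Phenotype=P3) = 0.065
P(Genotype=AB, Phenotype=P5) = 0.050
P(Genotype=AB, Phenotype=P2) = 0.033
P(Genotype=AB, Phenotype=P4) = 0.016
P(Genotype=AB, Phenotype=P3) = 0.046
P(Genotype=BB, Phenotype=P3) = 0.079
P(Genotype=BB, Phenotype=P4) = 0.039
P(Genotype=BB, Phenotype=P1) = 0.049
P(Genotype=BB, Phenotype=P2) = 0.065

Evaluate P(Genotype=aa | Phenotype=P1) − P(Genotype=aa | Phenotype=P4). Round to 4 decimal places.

0.0565

P(Phenotype=P1) = 0.079 + 0.085 + 0.075 + 0.049 = 0.288; P(Genotype=aa | Phenotype=P1) = 0.085/0.288 = 0.29514.
P(Phenotype=P4) = 0.012 + 0.021 + 0.016 + 0.039 = 0.088; P(Genotype=aa | Phenotype=P4) = 0.021/0.088 = 0.23864.
Difference = 0.0565.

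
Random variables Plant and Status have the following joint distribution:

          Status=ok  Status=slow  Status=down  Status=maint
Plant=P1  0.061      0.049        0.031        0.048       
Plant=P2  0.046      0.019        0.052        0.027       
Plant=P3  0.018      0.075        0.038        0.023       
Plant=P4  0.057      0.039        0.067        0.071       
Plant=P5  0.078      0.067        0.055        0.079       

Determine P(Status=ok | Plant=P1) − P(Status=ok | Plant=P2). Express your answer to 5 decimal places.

0.00331

P(Plant=P1) = 0.061 + 0.049 + 0.031 + 0.048 = 0.189; P(Status=ok | Plant=P1) = 0.061/0.189 = 0.322751.
P(Plant=P2) = 0.046 + 0.019 + 0.052 + 0.027 = 0.144; P(Status=ok | Plant=P2) = 0.046/0.144 = 0.319444.
Difference = 0.00331.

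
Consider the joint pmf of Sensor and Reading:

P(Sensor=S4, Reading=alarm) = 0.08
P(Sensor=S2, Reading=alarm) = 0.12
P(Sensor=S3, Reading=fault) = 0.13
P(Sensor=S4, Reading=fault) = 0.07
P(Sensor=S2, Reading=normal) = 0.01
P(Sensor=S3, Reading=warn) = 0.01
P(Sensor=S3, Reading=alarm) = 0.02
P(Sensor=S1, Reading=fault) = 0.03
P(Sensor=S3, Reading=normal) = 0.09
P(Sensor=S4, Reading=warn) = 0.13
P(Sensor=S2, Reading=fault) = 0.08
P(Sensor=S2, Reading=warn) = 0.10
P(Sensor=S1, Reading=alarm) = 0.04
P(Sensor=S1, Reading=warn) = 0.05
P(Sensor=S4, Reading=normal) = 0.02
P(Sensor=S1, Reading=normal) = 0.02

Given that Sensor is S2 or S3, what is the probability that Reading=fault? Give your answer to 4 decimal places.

0.3750

P(Sensor=S2) = 0.01 + 0.10 + 0.12 + 0.08 = 0.31.
P(Sensor=S3) = 0.09 + 0.01 + 0.02 + 0.13 = 0.25.
P(Sensor ∈ {S2, S3}) = 0.31 + 0.25 = 0.56; P(Reading=fault, Sensor ∈ {S2, S3}) = 0.08 + 0.13 = 0.21.
P(Reading=fault | Sensor ∈ {S2, S3}) = 0.21/0.56 = 0.3750.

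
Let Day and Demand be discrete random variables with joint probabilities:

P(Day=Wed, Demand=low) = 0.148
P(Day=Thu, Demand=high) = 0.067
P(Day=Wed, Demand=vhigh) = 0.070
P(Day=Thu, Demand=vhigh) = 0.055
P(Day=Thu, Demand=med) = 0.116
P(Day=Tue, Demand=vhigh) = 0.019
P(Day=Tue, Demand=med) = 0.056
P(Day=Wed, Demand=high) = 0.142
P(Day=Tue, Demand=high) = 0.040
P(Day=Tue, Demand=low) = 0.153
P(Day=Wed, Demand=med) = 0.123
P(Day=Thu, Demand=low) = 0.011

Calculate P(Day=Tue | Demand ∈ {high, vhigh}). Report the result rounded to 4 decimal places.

P(Demand=high) = 0.040 + 0.142 + 0.067 = 0.249.
P(Demand=vhigh) = 0.019 + 0.070 + 0.055 = 0.144.
P(Demand ∈ {high, vhigh}) = 0.249 + 0.144 = 0.393; P(Day=Tue, Demand ∈ {high, vhigh}) = 0.040 + 0.019 = 0.059.
P(Day=Tue | Demand ∈ {high, vhigh}) = 0.059/0.393 = 0.1501.

0.1501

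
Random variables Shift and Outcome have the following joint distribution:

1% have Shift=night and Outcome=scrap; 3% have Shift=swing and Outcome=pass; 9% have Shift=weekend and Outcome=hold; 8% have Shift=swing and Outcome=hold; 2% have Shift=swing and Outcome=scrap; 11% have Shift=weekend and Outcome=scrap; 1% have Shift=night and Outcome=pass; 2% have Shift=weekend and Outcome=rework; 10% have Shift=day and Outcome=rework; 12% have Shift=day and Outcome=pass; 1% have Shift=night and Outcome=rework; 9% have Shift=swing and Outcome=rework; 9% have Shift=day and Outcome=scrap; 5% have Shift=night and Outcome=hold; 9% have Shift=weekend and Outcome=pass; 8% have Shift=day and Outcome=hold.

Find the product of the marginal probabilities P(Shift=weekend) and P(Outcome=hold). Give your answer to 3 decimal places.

P(Shift=weekend) = 0.09 + 0.02 + 0.11 + 0.09 = 0.31.
P(Outcome=hold) = 0.08 + 0.08 + 0.05 + 0.09 = 0.30.
Product: 0.31 × 0.30 = 0.093.

0.093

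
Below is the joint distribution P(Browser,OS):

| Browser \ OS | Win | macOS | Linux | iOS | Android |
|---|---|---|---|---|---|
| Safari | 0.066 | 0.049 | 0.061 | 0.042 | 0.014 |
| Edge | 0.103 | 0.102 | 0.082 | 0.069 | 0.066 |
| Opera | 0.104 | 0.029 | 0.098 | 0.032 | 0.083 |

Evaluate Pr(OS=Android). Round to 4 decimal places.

P(OS=Android) = 0.014 + 0.066 + 0.083 = 0.163.

0.1630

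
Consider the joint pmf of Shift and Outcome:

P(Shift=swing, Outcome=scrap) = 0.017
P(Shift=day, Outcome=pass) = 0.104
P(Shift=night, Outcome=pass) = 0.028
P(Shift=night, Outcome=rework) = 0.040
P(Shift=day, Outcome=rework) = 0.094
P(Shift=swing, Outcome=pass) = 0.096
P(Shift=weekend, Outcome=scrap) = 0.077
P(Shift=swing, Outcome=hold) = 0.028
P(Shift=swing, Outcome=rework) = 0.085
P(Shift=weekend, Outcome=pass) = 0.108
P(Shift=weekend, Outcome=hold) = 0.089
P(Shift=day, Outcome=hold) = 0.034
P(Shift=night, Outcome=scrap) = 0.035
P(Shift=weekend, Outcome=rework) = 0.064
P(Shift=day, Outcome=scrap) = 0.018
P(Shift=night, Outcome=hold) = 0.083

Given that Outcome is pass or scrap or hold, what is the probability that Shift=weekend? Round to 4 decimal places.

P(Outcome=pass) = 0.104 + 0.096 + 0.028 + 0.108 = 0.336.
P(Outcome=scrap) = 0.018 + 0.017 + 0.035 + 0.077 = 0.147.
P(Outcome=hold) = 0.034 + 0.028 + 0.083 + 0.089 = 0.234.
P(Outcome ∈ {pass, scrap, hold}) = 0.336 + 0.147 + 0.234 = 0.717; P(Shift=weekend, Outcome ∈ {pass, scrap, hold}) = 0.108 + 0.077 + 0.089 = 0.274.
P(Shift=weekend | Outcome ∈ {pass, scrap, hold}) = 0.274/0.717 = 0.3821.

0.3821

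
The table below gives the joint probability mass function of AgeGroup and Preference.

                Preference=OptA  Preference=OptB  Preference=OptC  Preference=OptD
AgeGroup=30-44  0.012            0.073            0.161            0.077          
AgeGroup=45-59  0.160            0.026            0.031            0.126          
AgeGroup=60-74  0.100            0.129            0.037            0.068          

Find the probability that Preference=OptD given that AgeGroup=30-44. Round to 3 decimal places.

0.238

P(AgeGroup=30-44) = 0.012 + 0.073 + 0.161 + 0.077 = 0.323.
P(Preference=OptD | AgeGroup=30-44) = 0.077/0.323 = 0.238.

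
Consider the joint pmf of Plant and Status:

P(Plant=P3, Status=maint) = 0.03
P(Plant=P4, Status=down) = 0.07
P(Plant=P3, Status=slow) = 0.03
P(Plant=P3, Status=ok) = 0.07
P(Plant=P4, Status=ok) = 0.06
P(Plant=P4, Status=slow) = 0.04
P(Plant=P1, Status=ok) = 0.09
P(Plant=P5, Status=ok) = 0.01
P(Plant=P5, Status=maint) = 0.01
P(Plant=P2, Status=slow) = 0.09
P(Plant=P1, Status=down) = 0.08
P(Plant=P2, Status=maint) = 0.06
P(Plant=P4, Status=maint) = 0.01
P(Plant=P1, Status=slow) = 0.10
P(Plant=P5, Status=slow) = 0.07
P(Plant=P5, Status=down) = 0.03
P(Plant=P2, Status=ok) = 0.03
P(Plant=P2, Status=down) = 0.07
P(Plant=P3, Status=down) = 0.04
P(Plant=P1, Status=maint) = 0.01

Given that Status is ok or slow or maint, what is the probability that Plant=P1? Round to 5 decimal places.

0.28169

P(Status=ok) = 0.09 + 0.03 + 0.07 + 0.06 + 0.01 = 0.26.
P(Status=slow) = 0.10 + 0.09 + 0.03 + 0.04 + 0.07 = 0.33.
P(Status=maint) = 0.01 + 0.06 + 0.03 + 0.01 + 0.01 = 0.12.
P(Status ∈ {ok, slow, maint}) = 0.26 + 0.33 + 0.12 = 0.71; P(Plant=P1, Status ∈ {ok, slow, maint}) = 0.09 + 0.10 + 0.01 = 0.20.
P(Plant=P1 | Status ∈ {ok, slow, maint}) = 0.20/0.71 = 0.28169.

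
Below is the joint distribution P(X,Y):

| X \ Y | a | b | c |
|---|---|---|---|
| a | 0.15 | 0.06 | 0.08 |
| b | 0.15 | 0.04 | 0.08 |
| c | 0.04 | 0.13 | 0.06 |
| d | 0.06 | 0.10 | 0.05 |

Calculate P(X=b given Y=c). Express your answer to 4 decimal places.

0.2963

P(Y=c) = 0.08 + 0.08 + 0.06 + 0.05 = 0.27.
P(X=b | Y=c) = 0.08/0.27 = 0.2963.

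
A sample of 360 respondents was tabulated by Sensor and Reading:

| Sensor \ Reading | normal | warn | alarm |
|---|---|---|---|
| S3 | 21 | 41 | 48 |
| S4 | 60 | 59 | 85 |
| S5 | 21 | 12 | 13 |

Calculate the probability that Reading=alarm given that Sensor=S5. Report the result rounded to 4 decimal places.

0.2826

Total with Sensor=S5: 21 + 12 + 13 = 46.
P(Reading=alarm | Sensor=S5) = 13/46 = 0.2826.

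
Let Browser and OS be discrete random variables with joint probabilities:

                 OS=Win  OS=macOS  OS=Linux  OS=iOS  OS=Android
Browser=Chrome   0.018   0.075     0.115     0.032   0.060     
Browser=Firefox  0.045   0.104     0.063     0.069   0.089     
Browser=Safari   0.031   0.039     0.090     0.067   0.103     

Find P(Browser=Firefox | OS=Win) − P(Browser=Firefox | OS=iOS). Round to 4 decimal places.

0.0680

P(OS=Win) = 0.018 + 0.045 + 0.031 = 0.094; P(Browser=Firefox | OS=Win) = 0.045/0.094 = 0.47872.
P(OS=iOS) = 0.032 + 0.069 + 0.067 = 0.168; P(Browser=Firefox | OS=iOS) = 0.069/0.168 = 0.41071.
Difference = 0.0680.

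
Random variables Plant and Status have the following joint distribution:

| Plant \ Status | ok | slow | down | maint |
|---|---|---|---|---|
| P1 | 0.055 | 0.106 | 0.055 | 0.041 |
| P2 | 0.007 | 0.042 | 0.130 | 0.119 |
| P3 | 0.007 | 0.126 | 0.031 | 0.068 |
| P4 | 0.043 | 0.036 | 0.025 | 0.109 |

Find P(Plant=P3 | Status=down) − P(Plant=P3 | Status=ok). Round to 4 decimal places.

0.0661

P(Status=down) = 0.055 + 0.130 + 0.031 + 0.025 = 0.241; P(Plant=P3 | Status=down) = 0.031/0.241 = 0.12863.
P(Status=ok) = 0.055 + 0.007 + 0.007 + 0.043 = 0.112; P(Plant=P3 | Status=ok) = 0.007/0.112 = 0.06250.
Difference = 0.0661.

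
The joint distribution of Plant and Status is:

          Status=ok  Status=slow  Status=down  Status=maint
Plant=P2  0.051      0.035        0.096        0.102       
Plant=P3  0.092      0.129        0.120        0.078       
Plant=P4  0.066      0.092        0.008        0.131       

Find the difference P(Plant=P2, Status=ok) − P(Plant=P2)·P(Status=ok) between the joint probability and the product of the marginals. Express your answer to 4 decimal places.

-0.0084

P(Plant=P2) = 0.051 + 0.035 + 0.096 + 0.102 = 0.284.
P(Status=ok) = 0.051 + 0.092 + 0.066 = 0.209.
P(Plant=P2, Status=ok) − P(Plant=P2)P(Status=ok) = 0.051 − 0.284×0.209 = -0.0084.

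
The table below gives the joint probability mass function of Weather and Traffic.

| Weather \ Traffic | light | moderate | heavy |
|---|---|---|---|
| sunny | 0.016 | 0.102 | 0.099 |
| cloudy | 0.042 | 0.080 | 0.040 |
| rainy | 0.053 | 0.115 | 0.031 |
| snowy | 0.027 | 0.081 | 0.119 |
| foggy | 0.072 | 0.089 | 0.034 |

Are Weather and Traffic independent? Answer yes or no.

no

P(Weather=snowy) = 0.227 and P(Traffic=heavy) = 0.323, so their product is 0.07332, but P(Weather=snowy, Traffic=heavy) = 0.119. Since these differ, Weather and Traffic are not independent.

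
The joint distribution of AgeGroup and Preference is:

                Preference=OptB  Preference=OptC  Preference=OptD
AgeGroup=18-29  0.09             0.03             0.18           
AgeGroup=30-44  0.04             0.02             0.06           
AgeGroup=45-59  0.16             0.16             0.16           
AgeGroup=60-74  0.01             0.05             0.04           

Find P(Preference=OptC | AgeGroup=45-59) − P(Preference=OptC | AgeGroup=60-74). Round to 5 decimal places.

P(AgeGroup=45-59) = 0.16 + 0.16 + 0.16 = 0.48; P(Preference=OptC | AgeGroup=45-59) = 0.16/0.48 = 0.333333.
P(AgeGroup=60-74) = 0.01 + 0.05 + 0.04 = 0.10; P(Preference=OptC | AgeGroup=60-74) = 0.05/0.10 = 0.500000.
Difference = -0.16667.

-0.16667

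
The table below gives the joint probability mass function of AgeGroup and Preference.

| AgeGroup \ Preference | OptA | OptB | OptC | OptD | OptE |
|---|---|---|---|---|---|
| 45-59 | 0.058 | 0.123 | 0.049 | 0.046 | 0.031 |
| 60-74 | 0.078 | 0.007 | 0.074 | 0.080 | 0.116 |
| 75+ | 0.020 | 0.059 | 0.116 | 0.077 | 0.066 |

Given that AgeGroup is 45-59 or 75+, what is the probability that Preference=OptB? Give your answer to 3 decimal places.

0.282

P(AgeGroup=45-59) = 0.058 + 0.123 + 0.049 + 0.046 + 0.031 = 0.307.
P(AgeGroup=75+) = 0.020 + 0.059 + 0.116 + 0.077 + 0.066 = 0.338.
P(AgeGroup ∈ {45-59, 75+}) = 0.307 + 0.338 = 0.645; P(Preference=OptB, AgeGroup ∈ {45-59, 75+}) = 0.123 + 0.059 = 0.182.
P(Preference=OptB | AgeGroup ∈ {45-59, 75+}) = 0.182/0.645 = 0.282.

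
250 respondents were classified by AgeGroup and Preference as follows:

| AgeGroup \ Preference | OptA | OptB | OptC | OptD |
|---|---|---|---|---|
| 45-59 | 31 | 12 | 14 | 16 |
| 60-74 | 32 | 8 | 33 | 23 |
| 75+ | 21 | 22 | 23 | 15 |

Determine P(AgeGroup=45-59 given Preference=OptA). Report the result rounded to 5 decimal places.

0.36905

Total with Preference=OptA: 31 + 32 + 21 = 84.
P(AgeGroup=45-59 | Preference=OptA) = 31/84 = 0.36905.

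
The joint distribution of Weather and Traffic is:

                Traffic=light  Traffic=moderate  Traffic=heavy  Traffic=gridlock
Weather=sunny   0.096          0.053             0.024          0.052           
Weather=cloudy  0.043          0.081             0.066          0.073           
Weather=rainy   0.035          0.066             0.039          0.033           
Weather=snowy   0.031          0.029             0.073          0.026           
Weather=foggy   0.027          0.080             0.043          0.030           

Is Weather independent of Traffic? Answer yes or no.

P(Weather=sunny) = 0.225 and P(Traffic=light) = 0.232, so their product is 0.05220, but P(Weather=sunny, Traffic=light) = 0.096. Since these differ, Weather and Traffic are not independent.

no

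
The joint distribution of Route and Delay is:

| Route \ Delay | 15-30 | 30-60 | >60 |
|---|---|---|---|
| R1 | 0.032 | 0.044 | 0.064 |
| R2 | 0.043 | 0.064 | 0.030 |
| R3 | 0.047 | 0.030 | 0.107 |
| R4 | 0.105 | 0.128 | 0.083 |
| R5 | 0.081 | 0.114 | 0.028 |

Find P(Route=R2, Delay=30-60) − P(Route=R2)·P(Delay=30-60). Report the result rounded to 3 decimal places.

P(Route=R2) = 0.043 + 0.064 + 0.030 = 0.137.
P(Delay=30-60) = 0.044 + 0.064 + 0.030 + 0.128 + 0.114 = 0.380.
P(Route=R2, Delay=30-60) − P(Route=R2)P(Delay=30-60) = 0.064 − 0.137×0.380 = 0.012.

0.012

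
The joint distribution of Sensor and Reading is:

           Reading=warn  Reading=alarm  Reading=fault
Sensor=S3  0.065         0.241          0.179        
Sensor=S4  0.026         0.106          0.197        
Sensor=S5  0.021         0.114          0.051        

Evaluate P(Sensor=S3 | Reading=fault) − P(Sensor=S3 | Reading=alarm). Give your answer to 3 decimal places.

P(Reading=fault) = 0.179 + 0.197 + 0.051 = 0.427; P(Sensor=S3 | Reading=fault) = 0.179/0.427 = 0.4192.
P(Reading=alarm) = 0.241 + 0.106 + 0.114 = 0.461; P(Sensor=S3 | Reading=alarm) = 0.241/0.461 = 0.5228.
Difference = -0.104.

-0.104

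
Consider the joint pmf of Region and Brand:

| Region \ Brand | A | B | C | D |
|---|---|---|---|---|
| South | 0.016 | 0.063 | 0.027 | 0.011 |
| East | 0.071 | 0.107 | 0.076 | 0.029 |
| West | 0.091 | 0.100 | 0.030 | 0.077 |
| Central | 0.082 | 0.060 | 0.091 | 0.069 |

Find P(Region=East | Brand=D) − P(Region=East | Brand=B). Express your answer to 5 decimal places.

-0.16833

P(Brand=D) = 0.011 + 0.029 + 0.077 + 0.069 = 0.186; P(Region=East | Brand=D) = 0.029/0.186 = 0.155914.
P(Brand=B) = 0.063 + 0.107 + 0.100 + 0.060 = 0.330; P(Region=East | Brand=B) = 0.107/0.330 = 0.324242.
Difference = -0.16833.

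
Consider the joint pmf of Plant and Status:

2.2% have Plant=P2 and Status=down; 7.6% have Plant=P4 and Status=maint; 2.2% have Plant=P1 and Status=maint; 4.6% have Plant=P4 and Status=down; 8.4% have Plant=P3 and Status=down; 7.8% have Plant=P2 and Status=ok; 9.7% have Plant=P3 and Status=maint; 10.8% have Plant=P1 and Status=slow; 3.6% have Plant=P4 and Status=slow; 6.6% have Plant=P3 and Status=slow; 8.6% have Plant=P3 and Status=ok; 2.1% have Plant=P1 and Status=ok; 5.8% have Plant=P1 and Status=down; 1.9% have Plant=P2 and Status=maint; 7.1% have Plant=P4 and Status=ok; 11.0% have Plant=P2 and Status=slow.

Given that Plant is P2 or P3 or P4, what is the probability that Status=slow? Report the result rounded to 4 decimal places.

0.2680

P(Plant=P2) = 0.078 + 0.110 + 0.022 + 0.019 = 0.229.
P(Plant=P3) = 0.086 + 0.066 + 0.084 + 0.097 = 0.333.
P(Plant=P4) = 0.071 + 0.036 + 0.046 + 0.076 = 0.229.
P(Plant ∈ {P2, P3, P4}) = 0.229 + 0.333 + 0.229 = 0.791; P(Status=slow, Plant ∈ {P2, P3, P4}) = 0.110 + 0.066 + 0.036 = 0.212.
P(Status=slow | Plant ∈ {P2, P3, P4}) = 0.212/0.791 = 0.2680.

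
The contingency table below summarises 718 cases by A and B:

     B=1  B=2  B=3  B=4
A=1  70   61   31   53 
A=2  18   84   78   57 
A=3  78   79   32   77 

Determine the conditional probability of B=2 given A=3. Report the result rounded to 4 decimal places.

0.2970

Total with A=3: 78 + 79 + 32 + 77 = 266.
P(B=2 | A=3) = 79/266 = 0.2970.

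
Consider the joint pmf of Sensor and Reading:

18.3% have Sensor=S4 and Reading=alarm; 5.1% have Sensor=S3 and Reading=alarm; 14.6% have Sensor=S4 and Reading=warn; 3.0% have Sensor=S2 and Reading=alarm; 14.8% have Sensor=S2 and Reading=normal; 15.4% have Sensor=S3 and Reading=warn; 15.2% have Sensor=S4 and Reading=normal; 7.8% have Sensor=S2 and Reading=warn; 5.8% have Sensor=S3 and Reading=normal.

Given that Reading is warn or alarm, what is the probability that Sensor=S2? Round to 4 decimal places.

P(Reading=warn) = 0.078 + 0.154 + 0.146 = 0.378.
P(Reading=alarm) = 0.030 + 0.051 + 0.183 = 0.264.
P(Reading ∈ {warn, alarm}) = 0.378 + 0.264 = 0.642; P(Sensor=S2, Reading ∈ {warn, alarm}) = 0.078 + 0.030 = 0.108.
P(Sensor=S2 | Reading ∈ {warn, alarm}) = 0.108/0.642 = 0.1682.

0.1682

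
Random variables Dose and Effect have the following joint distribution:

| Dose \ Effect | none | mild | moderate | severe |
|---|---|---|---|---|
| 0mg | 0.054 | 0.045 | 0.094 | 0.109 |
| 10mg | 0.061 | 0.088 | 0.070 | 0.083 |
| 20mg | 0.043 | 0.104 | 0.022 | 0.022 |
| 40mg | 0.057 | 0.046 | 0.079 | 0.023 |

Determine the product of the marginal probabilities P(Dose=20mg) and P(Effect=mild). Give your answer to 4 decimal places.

P(Dose=20mg) = 0.043 + 0.104 + 0.022 + 0.022 = 0.191.
P(Effect=mild) = 0.045 + 0.088 + 0.104 + 0.046 = 0.283.
Product: 0.191 × 0.283 = 0.0541.

0.0541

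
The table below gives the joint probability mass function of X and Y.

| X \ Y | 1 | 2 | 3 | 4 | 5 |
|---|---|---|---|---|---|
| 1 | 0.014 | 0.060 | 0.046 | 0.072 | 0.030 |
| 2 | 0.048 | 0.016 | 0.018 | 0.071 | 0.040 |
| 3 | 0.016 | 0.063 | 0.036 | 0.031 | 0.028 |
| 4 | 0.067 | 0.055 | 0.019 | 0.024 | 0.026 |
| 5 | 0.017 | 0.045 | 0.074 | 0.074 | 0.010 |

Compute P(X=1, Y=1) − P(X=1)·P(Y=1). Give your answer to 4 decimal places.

-0.0220

P(X=1) = 0.014 + 0.060 + 0.046 + 0.072 + 0.030 = 0.222.
P(Y=1) = 0.014 + 0.048 + 0.016 + 0.067 + 0.017 = 0.162.
P(X=1, Y=1) − P(X=1)P(Y=1) = 0.014 − 0.222×0.162 = -0.0220.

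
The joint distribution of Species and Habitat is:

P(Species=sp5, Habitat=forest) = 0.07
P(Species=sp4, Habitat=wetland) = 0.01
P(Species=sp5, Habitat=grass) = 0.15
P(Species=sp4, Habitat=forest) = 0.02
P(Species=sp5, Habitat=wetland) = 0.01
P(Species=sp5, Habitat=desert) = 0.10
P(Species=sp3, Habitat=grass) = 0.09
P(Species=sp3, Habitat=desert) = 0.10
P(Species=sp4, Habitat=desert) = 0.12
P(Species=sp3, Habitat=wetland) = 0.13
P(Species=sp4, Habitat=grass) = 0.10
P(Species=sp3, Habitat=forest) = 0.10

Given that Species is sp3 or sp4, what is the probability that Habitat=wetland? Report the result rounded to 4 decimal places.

P(Species=sp3) = 0.10 + 0.09 + 0.13 + 0.10 = 0.42.
P(Species=sp4) = 0.02 + 0.10 + 0.01 + 0.12 = 0.25.
P(Species ∈ {sp3, sp4}) = 0.42 + 0.25 = 0.67; P(Habitat=wetland, Species ∈ {sp3, sp4}) = 0.13 + 0.01 = 0.14.
P(Habitat=wetland | Species ∈ {sp3, sp4}) = 0.14/0.67 = 0.2090.

0.2090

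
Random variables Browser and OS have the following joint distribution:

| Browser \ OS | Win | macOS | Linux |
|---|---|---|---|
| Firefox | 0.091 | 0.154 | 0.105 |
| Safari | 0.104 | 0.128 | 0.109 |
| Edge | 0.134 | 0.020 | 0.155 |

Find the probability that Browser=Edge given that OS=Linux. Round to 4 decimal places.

P(OS=Linux) = 0.105 + 0.109 + 0.155 = 0.369.
P(Browser=Edge | OS=Linux) = 0.155/0.369 = 0.4201.

0.4201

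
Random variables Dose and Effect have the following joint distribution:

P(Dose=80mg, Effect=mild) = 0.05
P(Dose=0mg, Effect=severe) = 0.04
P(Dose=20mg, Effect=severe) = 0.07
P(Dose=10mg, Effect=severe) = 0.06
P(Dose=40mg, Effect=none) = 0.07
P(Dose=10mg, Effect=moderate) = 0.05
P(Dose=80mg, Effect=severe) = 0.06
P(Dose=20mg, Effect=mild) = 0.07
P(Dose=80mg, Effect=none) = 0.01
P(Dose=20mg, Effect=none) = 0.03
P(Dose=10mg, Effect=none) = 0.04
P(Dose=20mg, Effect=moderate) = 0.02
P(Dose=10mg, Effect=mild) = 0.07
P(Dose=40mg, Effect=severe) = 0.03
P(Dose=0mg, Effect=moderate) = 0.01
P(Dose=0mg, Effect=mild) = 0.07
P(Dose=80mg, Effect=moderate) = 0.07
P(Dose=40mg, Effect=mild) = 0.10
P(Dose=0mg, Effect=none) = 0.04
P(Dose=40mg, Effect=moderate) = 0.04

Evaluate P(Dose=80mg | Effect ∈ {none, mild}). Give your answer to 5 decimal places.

0.10909

P(Effect=none) = 0.04 + 0.04 + 0.03 + 0.07 + 0.01 = 0.19.
P(Effect=mild) = 0.07 + 0.07 + 0.07 + 0.10 + 0.05 = 0.36.
P(Effect ∈ {none, mild}) = 0.19 + 0.36 = 0.55; P(Dose=80mg, Effect ∈ {none, mild}) = 0.01 + 0.05 = 0.06.
P(Dose=80mg | Effect ∈ {none, mild}) = 0.06/0.55 = 0.10909.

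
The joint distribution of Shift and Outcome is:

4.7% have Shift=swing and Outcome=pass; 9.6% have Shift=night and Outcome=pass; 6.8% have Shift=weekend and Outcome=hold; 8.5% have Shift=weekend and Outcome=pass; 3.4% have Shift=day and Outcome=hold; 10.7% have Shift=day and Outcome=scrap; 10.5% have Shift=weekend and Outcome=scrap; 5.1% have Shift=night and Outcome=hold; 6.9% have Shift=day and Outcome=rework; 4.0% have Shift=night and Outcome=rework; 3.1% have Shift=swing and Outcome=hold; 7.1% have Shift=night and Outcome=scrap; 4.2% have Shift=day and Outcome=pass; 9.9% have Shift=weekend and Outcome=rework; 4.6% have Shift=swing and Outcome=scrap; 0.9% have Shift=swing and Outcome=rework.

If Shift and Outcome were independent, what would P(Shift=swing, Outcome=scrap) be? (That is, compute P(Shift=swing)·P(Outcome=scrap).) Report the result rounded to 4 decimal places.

0.0438

P(Shift=swing) = 0.047 + 0.009 + 0.046 + 0.031 = 0.133.
P(Outcome=scrap) = 0.107 + 0.046 + 0.071 + 0.105 = 0.329.
Product: 0.133 × 0.329 = 0.0438.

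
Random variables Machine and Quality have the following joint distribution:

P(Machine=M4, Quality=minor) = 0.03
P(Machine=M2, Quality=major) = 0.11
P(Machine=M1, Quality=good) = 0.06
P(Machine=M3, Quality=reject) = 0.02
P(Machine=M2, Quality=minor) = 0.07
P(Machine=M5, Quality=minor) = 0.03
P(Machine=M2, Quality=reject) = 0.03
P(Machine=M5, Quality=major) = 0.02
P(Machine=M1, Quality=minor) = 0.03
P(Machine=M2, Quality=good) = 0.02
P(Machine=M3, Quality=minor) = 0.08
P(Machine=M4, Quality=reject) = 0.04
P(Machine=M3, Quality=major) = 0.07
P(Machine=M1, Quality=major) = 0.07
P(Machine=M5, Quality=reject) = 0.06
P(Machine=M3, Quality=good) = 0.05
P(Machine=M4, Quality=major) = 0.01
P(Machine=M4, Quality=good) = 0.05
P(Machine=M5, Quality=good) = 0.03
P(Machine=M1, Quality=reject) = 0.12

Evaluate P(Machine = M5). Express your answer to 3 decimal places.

0.140

P(Machine=M5) = 0.03 + 0.03 + 0.02 + 0.06 = 0.14.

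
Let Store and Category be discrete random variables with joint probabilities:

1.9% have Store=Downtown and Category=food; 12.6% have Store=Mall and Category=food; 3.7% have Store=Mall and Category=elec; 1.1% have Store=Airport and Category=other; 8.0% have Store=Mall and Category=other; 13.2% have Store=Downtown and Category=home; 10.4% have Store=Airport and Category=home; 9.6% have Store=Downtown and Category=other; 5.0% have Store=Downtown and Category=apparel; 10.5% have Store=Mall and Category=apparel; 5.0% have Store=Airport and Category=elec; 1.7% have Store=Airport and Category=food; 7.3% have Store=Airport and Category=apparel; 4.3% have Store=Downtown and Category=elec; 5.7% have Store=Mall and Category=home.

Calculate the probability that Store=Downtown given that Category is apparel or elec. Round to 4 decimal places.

P(Category=apparel) = 0.050 + 0.105 + 0.073 = 0.228.
P(Category=elec) = 0.043 + 0.037 + 0.050 = 0.130.
P(Category ∈ {apparel, elec}) = 0.228 + 0.130 = 0.358; P(Store=Downtown, Category ∈ {apparel, elec}) = 0.050 + 0.043 = 0.093.
P(Store=Downtown | Category ∈ {apparel, elec}) = 0.093/0.358 = 0.2598.

0.2598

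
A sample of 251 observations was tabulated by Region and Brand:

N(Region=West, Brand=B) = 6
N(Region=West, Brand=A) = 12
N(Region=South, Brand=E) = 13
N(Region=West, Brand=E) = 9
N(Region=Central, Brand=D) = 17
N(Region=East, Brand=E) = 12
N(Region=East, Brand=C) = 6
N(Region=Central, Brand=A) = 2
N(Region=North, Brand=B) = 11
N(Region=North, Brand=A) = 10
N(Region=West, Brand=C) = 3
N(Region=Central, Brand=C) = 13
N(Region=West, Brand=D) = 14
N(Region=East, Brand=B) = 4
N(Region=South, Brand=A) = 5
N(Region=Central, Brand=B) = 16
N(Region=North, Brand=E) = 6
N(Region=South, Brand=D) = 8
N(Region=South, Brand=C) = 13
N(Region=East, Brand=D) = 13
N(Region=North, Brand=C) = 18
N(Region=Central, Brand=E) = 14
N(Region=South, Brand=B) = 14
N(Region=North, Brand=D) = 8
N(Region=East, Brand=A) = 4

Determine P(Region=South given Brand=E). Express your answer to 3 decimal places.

Total with Brand=E: 6 + 13 + 12 + 9 + 14 = 54.
P(Region=South | Brand=E) = 13/54 = 0.241.

0.241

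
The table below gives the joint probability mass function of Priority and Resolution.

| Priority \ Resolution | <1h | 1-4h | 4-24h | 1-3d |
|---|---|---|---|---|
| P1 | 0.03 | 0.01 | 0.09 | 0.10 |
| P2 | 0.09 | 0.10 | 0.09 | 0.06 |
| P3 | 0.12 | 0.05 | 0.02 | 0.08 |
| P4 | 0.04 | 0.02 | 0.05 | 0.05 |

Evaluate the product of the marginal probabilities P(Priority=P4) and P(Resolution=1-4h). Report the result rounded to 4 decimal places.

P(Priority=P4) = 0.04 + 0.02 + 0.05 + 0.05 = 0.16.
P(Resolution=1-4h) = 0.01 + 0.10 + 0.05 + 0.02 = 0.18.
Product: 0.16 × 0.18 = 0.0288.

0.0288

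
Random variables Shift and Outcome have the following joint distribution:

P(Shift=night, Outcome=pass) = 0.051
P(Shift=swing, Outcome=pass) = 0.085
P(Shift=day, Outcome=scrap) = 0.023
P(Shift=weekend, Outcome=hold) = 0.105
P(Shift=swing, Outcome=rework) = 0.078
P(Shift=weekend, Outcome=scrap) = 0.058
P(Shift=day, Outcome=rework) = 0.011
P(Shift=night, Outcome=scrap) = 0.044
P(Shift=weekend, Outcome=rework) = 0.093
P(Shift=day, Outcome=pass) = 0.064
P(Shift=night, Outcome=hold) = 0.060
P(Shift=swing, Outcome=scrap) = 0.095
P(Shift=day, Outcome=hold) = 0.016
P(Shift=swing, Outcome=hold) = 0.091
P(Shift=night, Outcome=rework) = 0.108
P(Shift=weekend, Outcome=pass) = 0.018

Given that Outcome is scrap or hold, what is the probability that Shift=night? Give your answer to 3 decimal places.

0.211

P(Outcome=scrap) = 0.023 + 0.095 + 0.044 + 0.058 = 0.220.
P(Outcome=hold) = 0.016 + 0.091 + 0.060 + 0.105 = 0.272.
P(Outcome ∈ {scrap, hold}) = 0.220 + 0.272 = 0.492; P(Shift=night, Outcome ∈ {scrap, hold}) = 0.044 + 0.060 = 0.104.
P(Shift=night | Outcome ∈ {scrap, hold}) = 0.104/0.492 = 0.211.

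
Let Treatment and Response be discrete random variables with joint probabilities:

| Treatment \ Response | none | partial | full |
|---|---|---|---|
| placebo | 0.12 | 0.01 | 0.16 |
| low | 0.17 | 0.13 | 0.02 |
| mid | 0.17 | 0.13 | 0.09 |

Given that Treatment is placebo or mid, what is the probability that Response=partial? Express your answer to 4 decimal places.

P(Treatment=placebo) = 0.12 + 0.01 + 0.16 = 0.29.
P(Treatment=mid) = 0.17 + 0.13 + 0.09 = 0.39.
P(Treatment ∈ {placebo, mid}) = 0.29 + 0.39 = 0.68; P(Response=partial, Treatment ∈ {placebo, mid}) = 0.01 + 0.13 = 0.14.
P(Response=partial | Treatment ∈ {placebo, mid}) = 0.14/0.68 = 0.2059.

0.2059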